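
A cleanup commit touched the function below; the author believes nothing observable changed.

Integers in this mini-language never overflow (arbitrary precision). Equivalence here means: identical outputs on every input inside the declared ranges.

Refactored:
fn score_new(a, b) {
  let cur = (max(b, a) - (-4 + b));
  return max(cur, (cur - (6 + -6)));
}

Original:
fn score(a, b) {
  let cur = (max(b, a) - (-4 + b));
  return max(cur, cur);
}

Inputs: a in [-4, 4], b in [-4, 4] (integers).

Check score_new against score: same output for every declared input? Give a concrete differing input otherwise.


Behavior is preserved: although arithmetic usage differs, and constant usage differs, the outputs never diverge.
Tracing a=1, b=0: score: cur=5, then returns 5 | score_new: cur=5, then returns 5 — matching result 5.
An exhaustive pass over the 81 declared inputs shows identical outputs.
verdict: equivalent


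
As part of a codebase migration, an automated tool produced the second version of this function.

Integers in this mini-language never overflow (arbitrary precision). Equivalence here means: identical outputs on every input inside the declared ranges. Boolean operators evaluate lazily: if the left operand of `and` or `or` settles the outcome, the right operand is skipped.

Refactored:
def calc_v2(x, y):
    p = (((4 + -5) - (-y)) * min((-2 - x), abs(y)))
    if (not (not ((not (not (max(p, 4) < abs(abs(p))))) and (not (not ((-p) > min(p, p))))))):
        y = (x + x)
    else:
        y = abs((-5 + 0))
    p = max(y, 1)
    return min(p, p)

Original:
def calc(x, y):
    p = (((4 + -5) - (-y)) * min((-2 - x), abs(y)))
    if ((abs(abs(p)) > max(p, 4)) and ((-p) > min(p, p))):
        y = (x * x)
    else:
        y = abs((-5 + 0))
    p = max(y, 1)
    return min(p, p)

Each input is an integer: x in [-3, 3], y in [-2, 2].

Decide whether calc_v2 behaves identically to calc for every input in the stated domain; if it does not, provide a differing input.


x=3, y=2 yields 9 from calc but 6 from calc_v2.
verdict: not equivalent; witness: x=3, y=2


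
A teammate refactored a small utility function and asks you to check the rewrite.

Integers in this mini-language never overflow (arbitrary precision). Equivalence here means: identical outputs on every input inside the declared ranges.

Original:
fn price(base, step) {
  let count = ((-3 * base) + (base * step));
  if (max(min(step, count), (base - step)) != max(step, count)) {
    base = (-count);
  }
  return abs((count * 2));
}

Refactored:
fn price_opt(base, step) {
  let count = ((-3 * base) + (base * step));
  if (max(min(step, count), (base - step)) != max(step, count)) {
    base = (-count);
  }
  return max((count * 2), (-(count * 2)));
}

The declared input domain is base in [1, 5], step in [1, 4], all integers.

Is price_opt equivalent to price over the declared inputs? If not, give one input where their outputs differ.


Comparing the listings, the differences include: arithmetic usage differs, min/max/abs usage differs, constant usage differs.
Spot check at base=5, step=3 — price: count=0, then (max(min(step, count), (base - step)) != max(step, count)) is true, then base=0, then returns 0. price_opt: count=0, then (max(min(step, count), (base - step)) != max(step, count)) is true, then base=0, then returns 0. Both give 0.
Every one of the 20 inputs gives matching results.
verdict: equivalent


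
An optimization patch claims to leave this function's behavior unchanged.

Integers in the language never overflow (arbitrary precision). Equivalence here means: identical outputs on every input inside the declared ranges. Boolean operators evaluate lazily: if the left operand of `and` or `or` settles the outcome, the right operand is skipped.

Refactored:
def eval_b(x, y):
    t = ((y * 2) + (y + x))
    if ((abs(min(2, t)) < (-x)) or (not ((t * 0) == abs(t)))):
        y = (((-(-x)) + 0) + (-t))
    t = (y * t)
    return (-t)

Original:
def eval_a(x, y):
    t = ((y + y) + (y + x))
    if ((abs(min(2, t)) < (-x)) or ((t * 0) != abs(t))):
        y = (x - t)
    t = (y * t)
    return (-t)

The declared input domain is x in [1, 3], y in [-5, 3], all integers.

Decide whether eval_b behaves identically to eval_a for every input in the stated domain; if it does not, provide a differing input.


This is a faithful refactor — arithmetic usage differs; and constant usage differs; and boolean connective usage differs; and comparison usage differs, but the computed results match everywhere.
As a probe, take x=2, y=2: eval_a runs t := 8 | ((abs(min(2, t)) < (-x)) or ((t * 0) != abs(t))): true | y := -6 | t := -48 | result 48; eval_b runs t := 8 | ((abs(min(2, t)) < (-x)) or (not ((t * 0) == abs(t)))): true | y := -6 | t := -48 | result 48; both end at 48.
Sweeping the whole domain (27 inputs) finds no disagreement.
verdict: equivalent


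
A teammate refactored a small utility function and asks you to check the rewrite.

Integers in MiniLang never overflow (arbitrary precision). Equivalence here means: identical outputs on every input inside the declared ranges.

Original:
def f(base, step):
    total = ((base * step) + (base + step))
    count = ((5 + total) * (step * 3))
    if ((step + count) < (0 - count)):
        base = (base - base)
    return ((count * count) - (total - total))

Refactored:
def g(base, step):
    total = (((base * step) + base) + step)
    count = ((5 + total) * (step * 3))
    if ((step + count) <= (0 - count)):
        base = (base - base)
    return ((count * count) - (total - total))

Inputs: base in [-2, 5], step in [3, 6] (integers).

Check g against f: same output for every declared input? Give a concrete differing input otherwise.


Equivalent. The one real change (`((step + count) < (0 - count))` became `((step + count) <= (0 - count))`) has no effect anywhere in the declared ranges.
Across all 32 domain points the two functions coincide.
As a probe, take base=1, step=6: f runs total=13, then count=324, then ((step + count) < (0 - count)) is false, then returns 104976; g runs total=13, then count=324, then ((step + count) <= (0 - count)) is false, then returns 104976; both end at 104976.
verdict: equivalent


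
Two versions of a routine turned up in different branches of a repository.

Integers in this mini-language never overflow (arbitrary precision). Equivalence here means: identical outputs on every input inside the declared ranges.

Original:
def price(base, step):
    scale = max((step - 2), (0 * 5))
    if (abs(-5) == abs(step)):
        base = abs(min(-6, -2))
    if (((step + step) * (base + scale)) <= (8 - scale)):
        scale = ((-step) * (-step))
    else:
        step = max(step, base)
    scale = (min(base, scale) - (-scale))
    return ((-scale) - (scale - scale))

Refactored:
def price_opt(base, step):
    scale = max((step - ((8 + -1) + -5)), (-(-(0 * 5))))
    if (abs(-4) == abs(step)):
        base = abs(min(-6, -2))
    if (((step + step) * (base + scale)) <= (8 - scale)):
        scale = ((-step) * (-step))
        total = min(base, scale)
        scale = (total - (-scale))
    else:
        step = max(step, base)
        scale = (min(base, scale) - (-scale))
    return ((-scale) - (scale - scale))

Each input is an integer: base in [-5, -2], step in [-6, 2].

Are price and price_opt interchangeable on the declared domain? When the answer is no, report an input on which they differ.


These are not equivalent — on base=-5, step=-5 the outputs split (-31 vs 5).
price: scale = 0; (abs(-5) == abs(step)) -> true; base = 6; (((step + step) * (base + scale)) <= (8 - scale)) -> true; scale = 25; scale = 31; return -31
price_opt: scale = 0; (abs(-4) == abs(step)) -> false; (((step + step) * (base + scale)) <= (8 - scale)) -> false; step = -5; scale = -5; return 5
verdict: not equivalent; witness: base=-5, step=-5


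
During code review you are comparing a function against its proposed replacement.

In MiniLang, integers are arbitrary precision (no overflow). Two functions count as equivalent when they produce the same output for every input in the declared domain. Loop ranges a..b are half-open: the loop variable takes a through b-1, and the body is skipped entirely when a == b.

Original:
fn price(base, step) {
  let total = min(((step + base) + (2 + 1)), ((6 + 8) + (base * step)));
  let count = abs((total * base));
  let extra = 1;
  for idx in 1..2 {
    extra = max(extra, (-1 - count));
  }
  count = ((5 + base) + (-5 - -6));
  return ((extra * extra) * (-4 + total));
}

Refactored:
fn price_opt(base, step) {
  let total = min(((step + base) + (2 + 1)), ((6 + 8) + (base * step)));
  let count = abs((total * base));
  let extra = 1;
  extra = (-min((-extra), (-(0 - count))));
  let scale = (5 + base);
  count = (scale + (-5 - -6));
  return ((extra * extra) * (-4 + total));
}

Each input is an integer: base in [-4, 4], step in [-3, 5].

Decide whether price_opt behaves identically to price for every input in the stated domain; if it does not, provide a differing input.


The edit looks behavioral (`-1` became `0`), but over these ranges it never changes the outcome.
Tracing base=4, step=4: price: total=11, then count=44, then extra=1, then (idx=1), then extra=1, then count=10, then returns 7 | price_opt: total=11, then count=44, then extra=1, then extra=1, then scale=9, then count=10, then returns 7 — matching result 7.
Across all 81 domain points the two functions coincide.
verdict: equivalent


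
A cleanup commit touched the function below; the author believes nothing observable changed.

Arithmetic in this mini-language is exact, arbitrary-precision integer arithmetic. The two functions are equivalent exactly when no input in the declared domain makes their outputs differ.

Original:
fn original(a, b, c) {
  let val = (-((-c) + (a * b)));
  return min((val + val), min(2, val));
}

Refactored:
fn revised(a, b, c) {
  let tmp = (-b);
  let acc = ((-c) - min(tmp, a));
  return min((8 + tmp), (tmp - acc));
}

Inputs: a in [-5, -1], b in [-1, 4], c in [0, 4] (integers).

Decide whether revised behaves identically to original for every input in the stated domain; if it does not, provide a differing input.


At a=-5, b=-1, c=0: original gives -10, revised gives -4.
verdict: not equivalent; witness: a=-5, b=-1, c=0


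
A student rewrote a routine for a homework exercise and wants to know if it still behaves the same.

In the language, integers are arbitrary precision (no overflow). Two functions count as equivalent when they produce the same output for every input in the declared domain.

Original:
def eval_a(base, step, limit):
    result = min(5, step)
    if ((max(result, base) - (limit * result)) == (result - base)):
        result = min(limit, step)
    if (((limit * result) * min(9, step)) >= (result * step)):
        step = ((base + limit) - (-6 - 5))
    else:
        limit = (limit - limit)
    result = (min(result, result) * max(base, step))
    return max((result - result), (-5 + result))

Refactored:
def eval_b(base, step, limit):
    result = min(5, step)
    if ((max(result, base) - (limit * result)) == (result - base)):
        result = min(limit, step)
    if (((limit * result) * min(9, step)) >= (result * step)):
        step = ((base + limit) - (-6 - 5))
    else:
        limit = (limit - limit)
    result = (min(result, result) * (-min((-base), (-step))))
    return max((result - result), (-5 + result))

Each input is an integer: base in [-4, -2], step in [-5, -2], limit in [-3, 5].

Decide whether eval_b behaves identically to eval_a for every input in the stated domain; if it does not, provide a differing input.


Comparing the listings, the differences include: min/max/abs usage differs.
One worked example (base=-2, step=-2, limit=5) — eval_a: result = -2; ((max(result, base) - (limit * result)) == (result - base)) -> false; (((limit * result) * min(9, step)) >= (result * step)) -> true; step = 14; result = -28; return 0; eval_b: result = -2; ((max(result, base) - (limit * result)) == (result - base)) -> false; (((limit * result) * min(9, step)) >= (result * step)) -> true; step = 14; result = -28; return 0; agreement on 0.
Sweeping the whole domain (108 inputs) finds no disagreement.
verdict: equivalent


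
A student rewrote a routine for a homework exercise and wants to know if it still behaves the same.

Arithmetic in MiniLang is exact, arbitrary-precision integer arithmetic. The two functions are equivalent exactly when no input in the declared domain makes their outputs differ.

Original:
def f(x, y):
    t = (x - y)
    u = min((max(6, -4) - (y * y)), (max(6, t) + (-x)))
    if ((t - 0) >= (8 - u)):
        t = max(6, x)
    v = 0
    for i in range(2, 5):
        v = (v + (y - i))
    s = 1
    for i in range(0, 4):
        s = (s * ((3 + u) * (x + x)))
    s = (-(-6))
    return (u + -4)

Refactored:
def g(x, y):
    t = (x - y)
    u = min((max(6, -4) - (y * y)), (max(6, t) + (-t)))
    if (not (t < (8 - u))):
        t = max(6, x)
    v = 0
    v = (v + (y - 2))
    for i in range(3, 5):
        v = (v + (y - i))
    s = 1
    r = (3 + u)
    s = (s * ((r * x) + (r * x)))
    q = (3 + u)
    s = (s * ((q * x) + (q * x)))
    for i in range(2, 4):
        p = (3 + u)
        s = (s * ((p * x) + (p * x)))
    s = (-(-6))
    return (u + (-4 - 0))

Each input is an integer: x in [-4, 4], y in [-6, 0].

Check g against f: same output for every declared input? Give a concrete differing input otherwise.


These are not equivalent — on x=1, y=-1 the outputs split (1 vs 0).
f: t = 2; u = 5; ((t - 0) >= (8 - u)) -> false; v = 0; [i=2]; v = -3; [i=3]; v = -7; [i=4]; v = -12; s = 1; [i=0]; s = 16; [i=1]; s = 256; [i=2]; s = 4096; [i=3]; s = 65536; s = 6; return 1
g: t = 2; u = 4; (not (t < (8 - u))) -> false; v = 0; v = -3; [i=3]; v = -7; [i=4]; v = -12; s = 1; r = 7; s = 14; q = 7; s = 196; [i=2]; p = 7; s = 2744; [i=3]; p = 7; s = 38416; s = 6; return 0
verdict: not equivalent; witness: x=1, y=-1


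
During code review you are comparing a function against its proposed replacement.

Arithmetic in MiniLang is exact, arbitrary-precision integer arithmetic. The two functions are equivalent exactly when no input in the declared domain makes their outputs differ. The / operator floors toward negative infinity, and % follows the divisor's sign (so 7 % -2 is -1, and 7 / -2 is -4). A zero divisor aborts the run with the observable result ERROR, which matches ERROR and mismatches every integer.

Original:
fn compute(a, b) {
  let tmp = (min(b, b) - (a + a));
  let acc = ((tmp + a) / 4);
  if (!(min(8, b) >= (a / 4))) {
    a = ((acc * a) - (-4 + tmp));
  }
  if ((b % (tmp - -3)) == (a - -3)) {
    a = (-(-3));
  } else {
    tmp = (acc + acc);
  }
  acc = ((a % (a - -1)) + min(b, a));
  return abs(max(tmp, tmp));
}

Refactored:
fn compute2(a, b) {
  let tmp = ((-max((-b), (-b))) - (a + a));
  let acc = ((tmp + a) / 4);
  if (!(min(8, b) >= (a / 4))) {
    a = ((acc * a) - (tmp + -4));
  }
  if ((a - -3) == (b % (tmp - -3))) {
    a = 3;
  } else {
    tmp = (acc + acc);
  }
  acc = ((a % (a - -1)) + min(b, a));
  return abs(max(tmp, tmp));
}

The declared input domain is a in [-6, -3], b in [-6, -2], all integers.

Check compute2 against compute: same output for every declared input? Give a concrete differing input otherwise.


Although min/max/abs usage differs, 20/20 inputs agree.
verdict: equivalent


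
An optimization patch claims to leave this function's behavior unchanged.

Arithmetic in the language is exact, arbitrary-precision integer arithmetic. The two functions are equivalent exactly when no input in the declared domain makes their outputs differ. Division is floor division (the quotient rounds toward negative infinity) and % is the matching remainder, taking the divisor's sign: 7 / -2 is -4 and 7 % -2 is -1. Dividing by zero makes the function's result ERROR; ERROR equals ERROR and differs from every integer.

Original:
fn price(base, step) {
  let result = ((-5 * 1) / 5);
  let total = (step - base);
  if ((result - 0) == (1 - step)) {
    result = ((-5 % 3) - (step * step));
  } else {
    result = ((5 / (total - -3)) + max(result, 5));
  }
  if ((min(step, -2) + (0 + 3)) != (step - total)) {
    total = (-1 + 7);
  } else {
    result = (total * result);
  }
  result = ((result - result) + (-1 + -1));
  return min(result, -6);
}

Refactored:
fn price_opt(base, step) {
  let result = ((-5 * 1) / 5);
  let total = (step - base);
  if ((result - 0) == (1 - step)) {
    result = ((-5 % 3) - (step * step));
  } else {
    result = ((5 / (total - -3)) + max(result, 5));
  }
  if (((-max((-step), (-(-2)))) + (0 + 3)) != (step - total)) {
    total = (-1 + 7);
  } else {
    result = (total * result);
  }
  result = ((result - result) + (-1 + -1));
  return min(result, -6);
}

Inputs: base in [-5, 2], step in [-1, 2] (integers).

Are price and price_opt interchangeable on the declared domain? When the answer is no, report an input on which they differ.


Changes here: min/max/abs usage differs; the full 32-point sweep finds no disagreement.
verdict: equivalent


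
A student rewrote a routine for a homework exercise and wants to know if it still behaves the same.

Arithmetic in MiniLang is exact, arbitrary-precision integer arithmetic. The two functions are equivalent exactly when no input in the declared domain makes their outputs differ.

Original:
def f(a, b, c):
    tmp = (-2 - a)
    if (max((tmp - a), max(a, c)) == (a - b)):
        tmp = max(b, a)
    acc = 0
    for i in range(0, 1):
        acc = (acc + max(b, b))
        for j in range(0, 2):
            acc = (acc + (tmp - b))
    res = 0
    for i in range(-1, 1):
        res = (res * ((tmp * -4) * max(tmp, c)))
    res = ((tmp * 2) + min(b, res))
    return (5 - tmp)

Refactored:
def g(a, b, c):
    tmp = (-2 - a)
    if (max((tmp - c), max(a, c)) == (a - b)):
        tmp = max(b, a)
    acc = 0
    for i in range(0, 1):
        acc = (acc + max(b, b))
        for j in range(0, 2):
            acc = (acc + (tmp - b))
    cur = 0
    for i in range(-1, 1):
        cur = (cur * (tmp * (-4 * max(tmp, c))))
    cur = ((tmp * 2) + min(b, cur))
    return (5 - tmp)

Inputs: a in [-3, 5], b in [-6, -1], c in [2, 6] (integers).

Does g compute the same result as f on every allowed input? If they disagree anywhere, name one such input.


The rewrite breaks on a=-3, b=-6, c=3, where the results are 4 and 8.
f: tmp becomes 1; next (max((tmp - a), max(a, c)) == (a - b)) evaluates to false; next acc becomes 0; next at i=0:; next acc becomes -6; next at j=0:; next acc becomes 1; next at j=1:; next acc becomes 8; next res becomes 0; next at i=-1:; next res becomes 0; next at i=0:; next res becomes 0; next res becomes -4; next final value 4
g: tmp becomes 1; next (max((tmp - c), max(a, c)) == (a - b)) evaluates to true; next tmp becomes -3; next acc becomes 0; next at i=0:; next acc becomes -6; next at j=0:; next acc becomes -3; next at j=1:; next acc becomes 0; next cur becomes 0; next at i=-1:; next cur becomes 0; next at i=0:; next cur becomes 0; next cur becomes -12; next final value 8
verdict: not equivalent; witness: a=-3, b=-6, c=3


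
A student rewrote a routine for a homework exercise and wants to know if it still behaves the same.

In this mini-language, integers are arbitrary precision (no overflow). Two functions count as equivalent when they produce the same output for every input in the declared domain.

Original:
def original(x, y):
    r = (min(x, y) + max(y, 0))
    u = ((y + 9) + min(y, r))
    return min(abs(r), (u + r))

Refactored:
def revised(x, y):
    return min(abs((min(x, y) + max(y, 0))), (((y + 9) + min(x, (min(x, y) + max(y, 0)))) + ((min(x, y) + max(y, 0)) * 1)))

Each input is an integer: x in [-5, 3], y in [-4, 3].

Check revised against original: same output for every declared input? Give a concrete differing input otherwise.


There is a counterexample at x=-5, y=1: 2 on one side, 1 on the other.
original: r=-4, then u=6, then returns 2
revised: returns 1
verdict: not equivalent; witness: x=-5, y=1


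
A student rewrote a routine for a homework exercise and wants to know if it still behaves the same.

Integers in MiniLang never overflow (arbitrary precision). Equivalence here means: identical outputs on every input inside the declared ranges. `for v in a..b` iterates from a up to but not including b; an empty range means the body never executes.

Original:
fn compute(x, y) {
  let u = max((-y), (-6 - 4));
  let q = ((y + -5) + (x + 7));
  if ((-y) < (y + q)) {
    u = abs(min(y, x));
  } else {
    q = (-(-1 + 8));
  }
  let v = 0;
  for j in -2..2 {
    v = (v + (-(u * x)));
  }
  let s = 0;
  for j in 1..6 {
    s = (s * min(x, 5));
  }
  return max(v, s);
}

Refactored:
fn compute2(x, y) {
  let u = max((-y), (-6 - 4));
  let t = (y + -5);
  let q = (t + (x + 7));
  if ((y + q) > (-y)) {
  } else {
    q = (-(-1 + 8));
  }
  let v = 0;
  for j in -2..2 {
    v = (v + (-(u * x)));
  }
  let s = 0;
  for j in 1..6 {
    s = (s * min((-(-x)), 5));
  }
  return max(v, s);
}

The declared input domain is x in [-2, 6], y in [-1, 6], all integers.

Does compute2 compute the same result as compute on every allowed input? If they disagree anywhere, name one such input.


Not equivalent: x=-2, y=1 separates them (16 vs 0).
compute: u = -1; q = 1; ((-y) < (y + q)) -> true; u = 2; v = 0; [j=-2]; v = 4; [j=-1]; v = 8; [j=0]; v = 12; [j=1]; v = 16; s = 0; [j=1]; s = 0; [j=2]; s = 0; [j=3]; s = 0; [j=4]; s = 0; [j=5]; s = 0; return 16
compute2: u = -1; t = -4; q = 1; ((y + q) > (-y)) -> true; v = 0; [j=-2]; v = -2; [j=-1]; v = -4; [j=0]; v = -6; [j=1]; v = -8; s = 0; [j=1]; s = 0; [j=2]; s = 0; [j=3]; s = 0; [j=4]; s = 0; [j=5]; s = 0; return 0
verdict: not equivalent; witness: x=-2, y=1


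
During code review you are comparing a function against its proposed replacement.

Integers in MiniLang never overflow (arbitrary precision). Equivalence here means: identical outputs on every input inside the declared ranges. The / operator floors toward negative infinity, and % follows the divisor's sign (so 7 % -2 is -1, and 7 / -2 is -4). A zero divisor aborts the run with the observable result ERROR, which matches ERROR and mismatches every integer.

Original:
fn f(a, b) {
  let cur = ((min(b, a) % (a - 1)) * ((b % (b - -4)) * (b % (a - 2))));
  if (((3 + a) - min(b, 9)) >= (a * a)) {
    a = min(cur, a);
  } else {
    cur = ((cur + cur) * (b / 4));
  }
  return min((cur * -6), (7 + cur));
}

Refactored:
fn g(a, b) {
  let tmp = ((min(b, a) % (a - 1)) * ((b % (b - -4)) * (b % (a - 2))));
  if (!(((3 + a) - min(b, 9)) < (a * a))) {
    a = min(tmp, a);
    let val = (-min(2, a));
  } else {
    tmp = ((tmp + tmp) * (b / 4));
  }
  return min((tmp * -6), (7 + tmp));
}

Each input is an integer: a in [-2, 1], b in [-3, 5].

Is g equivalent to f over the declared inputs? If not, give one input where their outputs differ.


Although min/max/abs usage differs; boolean connective usage differs; local variable names differ; comparison usage differs; statement counts differ; constant usage differs, 36/36 inputs agree.
verdict: equivalent


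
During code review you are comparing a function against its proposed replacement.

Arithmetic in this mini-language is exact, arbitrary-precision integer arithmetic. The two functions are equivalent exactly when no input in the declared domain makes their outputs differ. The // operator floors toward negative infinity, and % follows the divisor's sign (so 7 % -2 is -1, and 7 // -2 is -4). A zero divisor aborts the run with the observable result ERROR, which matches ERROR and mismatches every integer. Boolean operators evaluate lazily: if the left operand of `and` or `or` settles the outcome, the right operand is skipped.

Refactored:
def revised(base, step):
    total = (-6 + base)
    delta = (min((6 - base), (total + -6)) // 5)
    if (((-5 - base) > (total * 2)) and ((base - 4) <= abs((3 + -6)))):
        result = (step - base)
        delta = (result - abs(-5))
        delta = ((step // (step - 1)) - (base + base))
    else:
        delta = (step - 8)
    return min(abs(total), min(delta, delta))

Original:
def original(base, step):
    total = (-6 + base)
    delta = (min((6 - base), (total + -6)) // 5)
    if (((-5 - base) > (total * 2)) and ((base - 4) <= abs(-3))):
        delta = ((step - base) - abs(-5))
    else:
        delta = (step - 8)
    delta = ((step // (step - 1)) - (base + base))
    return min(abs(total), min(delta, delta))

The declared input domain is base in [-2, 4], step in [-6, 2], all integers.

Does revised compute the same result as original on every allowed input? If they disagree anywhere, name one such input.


Not equivalent: base=3, step=-6 separates them (-6 vs -14).
original: total=-3, then delta=-2, then (((-5 - base) > (total * 2)) and ((base - 4) <= abs(-3))) is false, then delta=-14, then delta=-6, then returns -6
revised: total=-3, then delta=-2, then (((-5 - base) > (total * 2)) and ((base - 4) <= abs((3 + -6)))) is false, then delta=-14, then returns -14
verdict: not equivalent; witness: base=3, step=-6


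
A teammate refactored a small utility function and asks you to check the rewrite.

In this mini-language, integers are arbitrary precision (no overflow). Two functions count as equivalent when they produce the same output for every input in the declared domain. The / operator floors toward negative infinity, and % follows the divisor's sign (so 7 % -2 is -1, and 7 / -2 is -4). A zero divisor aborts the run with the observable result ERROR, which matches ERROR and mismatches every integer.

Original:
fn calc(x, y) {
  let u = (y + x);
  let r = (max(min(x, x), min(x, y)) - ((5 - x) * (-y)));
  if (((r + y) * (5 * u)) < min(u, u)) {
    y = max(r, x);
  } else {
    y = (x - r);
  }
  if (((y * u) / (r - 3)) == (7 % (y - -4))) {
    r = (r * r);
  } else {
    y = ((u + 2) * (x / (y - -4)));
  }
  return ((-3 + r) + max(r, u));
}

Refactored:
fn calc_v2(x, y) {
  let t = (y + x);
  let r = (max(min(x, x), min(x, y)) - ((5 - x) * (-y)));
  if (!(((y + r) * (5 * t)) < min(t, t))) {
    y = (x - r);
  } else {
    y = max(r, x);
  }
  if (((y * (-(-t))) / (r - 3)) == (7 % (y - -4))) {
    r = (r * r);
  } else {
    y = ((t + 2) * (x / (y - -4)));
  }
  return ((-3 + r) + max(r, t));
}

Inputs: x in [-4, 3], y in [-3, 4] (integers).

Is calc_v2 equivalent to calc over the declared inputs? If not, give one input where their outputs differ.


Differences: boolean connective usage differs, plus local variable names differ — yet all 64 inputs agree.
verdict: equivalent


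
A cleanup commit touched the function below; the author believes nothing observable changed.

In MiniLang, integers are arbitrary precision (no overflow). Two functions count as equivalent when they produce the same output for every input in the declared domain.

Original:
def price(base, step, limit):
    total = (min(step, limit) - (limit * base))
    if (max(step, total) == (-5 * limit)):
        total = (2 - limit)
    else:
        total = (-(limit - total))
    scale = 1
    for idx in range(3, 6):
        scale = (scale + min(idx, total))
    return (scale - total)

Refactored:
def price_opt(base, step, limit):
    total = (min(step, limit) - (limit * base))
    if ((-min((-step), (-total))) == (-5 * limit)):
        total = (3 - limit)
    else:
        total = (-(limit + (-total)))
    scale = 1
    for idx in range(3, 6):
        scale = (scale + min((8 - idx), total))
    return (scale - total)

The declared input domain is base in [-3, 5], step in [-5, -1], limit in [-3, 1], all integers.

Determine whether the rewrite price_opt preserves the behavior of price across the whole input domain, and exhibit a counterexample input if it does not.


These are not equivalent — on base=0, step=-5, limit=1 the outputs split (3 vs 5).
price: total = -5; (max(step, total) == (-5 * limit)) -> true; total = 1; scale = 1; [idx=3]; scale = 2; [idx=4]; scale = 3; [idx=5]; scale = 4; return 3
price_opt: total = -5; ((-min((-step), (-total))) == (-5 * limit)) -> true; total = 2; scale = 1; [idx=3]; scale = 3; [idx=4]; scale = 5; [idx=5]; scale = 7; return 5
verdict: not equivalent; witness: base=0, step=-5, limit=1


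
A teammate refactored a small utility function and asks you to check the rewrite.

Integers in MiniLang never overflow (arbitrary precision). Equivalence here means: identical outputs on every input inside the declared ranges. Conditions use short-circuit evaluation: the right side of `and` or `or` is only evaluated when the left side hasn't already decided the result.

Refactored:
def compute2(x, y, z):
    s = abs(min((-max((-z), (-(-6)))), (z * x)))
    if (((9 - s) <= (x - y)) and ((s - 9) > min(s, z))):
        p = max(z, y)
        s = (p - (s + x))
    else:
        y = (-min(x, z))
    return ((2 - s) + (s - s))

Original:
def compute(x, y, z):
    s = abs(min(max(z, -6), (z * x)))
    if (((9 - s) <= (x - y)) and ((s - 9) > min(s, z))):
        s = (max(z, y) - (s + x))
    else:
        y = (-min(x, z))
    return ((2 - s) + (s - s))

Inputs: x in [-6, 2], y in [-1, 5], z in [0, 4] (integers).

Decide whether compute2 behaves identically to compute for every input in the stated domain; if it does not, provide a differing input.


Try x=-6, y=-1, z=0.
compute: s := 0 | (((9 - s) <= (x - y)) and ((s - 9) > min(s, z))): false | y := 6 | result 2
compute2: s := 6 | (((9 - s) <= (x - y)) and ((s - 9) > min(s, z))): false | y := 6 | result -4
2 against -4: the behavior changed.
verdict: not equivalent; witness: x=-6, y=-1, z=0


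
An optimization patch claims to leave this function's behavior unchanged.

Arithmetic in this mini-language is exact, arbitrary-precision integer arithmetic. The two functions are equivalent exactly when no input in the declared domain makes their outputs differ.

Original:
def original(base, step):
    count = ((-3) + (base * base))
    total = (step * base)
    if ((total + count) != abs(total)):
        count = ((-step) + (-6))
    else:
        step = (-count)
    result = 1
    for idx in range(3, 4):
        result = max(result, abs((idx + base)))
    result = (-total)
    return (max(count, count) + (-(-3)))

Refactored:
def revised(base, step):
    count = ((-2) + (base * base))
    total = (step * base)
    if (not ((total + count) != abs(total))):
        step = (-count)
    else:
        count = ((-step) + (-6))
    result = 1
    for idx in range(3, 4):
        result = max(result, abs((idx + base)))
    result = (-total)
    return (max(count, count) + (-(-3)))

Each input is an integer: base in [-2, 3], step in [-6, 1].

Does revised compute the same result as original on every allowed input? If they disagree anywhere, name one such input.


The rewrite breaks on base=3, step=-1, where the results are 9 and -2.
original: count = 6; total = -3; ((total + count) != abs(total)) -> false; step = -6; result = 1; [idx=3]; result = 6; result = 3; return 9
revised: count = 7; total = -3; (not ((total + count) != abs(total))) -> false; count = -5; result = 1; [idx=3]; result = 6; result = 3; return -2
verdict: not equivalent; witness: base=3, step=-1


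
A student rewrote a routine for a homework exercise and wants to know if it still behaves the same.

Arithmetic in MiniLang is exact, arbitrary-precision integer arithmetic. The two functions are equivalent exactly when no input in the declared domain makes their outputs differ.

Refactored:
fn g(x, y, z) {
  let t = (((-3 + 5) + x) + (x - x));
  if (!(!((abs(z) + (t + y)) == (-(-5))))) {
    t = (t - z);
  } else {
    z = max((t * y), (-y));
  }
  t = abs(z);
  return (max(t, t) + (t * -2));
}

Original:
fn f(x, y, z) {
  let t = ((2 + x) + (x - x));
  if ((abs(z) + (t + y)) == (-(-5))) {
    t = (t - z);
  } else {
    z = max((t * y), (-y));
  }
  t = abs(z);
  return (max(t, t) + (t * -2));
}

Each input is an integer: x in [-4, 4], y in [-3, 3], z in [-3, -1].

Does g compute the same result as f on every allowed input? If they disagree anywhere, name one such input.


Although arithmetic usage differs; also constant usage differs; also boolean connective usage differs, 189/189 inputs agree.
verdict: equivalent


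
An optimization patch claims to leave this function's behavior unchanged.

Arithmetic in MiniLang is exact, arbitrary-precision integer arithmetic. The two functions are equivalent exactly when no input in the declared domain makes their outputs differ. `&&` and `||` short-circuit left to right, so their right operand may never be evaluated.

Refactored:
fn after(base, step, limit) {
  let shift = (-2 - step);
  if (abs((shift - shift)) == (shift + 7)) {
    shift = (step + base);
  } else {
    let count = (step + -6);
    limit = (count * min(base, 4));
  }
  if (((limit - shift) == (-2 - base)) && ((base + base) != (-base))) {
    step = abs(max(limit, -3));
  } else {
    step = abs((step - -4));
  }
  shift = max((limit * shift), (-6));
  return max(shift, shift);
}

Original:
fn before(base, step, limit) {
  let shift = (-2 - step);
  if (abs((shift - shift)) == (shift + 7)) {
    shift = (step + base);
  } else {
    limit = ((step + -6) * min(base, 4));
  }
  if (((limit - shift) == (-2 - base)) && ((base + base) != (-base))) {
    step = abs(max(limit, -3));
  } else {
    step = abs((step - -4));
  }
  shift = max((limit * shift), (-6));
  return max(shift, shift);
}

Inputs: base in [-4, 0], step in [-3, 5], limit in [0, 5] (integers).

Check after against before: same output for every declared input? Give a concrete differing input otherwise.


Behavior is preserved: although statement counts differ, and local variable names differ, the outputs never diverge.
Tracing base=0, step=-1, limit=3: before: shift becomes -1; next (abs((shift - shift)) == (shift + 7)) evaluates to false; next limit becomes 0; next (((limit - shift) == (-2 - base)) && ((base + base) != (-base))) evaluates to false; next step becomes 3; next shift becomes 0; next final value 0 | after: shift becomes -1; next (abs((shift - shift)) == (shift + 7)) evaluates to false; next count becomes -7; next limit becomes 0; next (((limit - shift) == (-2 - base)) && ((base + base) != (-base))) evaluates to false; next step becomes 3; next shift becomes 0; next final value 0 — matching result 0.
Sweeping the whole domain (270 inputs) finds no disagreement.
verdict: equivalent


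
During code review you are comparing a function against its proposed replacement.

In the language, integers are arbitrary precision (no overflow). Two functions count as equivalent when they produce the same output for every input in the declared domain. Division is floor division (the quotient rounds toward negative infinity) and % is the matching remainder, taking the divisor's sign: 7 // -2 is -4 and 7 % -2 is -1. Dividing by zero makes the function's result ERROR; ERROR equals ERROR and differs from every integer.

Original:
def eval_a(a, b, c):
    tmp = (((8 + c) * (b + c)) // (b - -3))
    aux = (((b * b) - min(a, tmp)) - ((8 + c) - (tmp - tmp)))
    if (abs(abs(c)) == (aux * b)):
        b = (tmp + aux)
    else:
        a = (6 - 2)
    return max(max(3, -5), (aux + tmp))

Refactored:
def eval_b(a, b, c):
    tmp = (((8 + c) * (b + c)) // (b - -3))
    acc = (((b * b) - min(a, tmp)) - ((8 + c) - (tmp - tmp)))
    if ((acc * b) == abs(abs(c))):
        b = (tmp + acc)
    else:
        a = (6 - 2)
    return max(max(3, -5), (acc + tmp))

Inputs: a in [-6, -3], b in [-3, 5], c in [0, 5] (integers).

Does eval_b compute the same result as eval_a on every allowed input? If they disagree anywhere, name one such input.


Changes here: local variable names differ; the full 216-point sweep finds no disagreement.
verdict: equivalent


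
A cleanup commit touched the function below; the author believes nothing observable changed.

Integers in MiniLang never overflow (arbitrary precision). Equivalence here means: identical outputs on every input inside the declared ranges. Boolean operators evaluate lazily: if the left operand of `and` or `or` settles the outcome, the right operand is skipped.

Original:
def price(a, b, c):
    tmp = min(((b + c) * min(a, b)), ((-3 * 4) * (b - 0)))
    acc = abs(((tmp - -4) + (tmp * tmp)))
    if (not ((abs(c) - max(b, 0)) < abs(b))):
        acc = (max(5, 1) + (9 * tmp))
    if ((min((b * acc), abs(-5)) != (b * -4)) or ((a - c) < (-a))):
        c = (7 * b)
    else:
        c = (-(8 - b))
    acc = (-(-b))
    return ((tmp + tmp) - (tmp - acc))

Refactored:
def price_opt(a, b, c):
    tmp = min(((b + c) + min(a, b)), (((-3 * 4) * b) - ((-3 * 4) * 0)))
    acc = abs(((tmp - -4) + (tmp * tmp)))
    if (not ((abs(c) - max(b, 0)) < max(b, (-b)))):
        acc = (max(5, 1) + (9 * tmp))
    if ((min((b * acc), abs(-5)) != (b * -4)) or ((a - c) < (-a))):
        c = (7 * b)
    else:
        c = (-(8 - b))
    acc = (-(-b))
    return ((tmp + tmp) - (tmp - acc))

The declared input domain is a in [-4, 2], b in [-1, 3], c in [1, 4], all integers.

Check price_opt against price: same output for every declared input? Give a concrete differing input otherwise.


Take a=-4, b=-1, c=1.
price: tmp becomes 0; next acc becomes 4; next (not ((abs(c) - max(b, 0)) < abs(b))) evaluates to true; next acc becomes 5; next ((min((b * acc), abs(-5)) != (b * -4)) or ((a - c) < (-a))) evaluates to true; next c becomes -7; next acc becomes -1; next final value -1
price_opt: tmp becomes -4; next acc becomes 16; next (not ((abs(c) - max(b, 0)) < max(b, (-b)))) evaluates to true; next acc becomes -31; next ((min((b * acc), abs(-5)) != (b * -4)) or ((a - c) < (-a))) evaluates to true; next c becomes -7; next acc becomes -1; next final value -5
-1 vs -5 — the two versions disagree here.
verdict: not equivalent; witness: a=-4, b=-1, c=1


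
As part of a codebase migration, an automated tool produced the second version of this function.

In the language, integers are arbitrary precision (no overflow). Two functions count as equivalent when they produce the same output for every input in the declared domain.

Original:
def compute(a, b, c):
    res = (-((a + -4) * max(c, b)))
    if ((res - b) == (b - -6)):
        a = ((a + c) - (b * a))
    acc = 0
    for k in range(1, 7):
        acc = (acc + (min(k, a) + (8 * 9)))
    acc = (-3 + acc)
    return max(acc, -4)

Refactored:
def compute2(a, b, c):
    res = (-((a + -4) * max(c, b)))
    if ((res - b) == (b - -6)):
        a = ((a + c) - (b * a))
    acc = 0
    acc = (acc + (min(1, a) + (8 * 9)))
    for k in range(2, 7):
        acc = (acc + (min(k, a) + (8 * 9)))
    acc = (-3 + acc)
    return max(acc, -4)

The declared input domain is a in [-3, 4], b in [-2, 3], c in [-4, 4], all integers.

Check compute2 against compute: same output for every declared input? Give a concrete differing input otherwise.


Comparing the listings, the differences include: loop structure differs; also arithmetic usage differs; also statement counts differ; also constant usage differs; also min/max/abs usage differs.
Tracing a=-2, b=1, c=2: compute: res becomes 12; next ((res - b) == (b - -6)) evaluates to false; next acc becomes 0; next at k=1:; next acc becomes 70; next at k=2:; next acc becomes 140; next at k=3:; next acc becomes 210; next at k=4:; next acc becomes 280; next at k=5:; next acc becomes 350; next at k=6:; next acc becomes 420; next acc becomes 417; next final value 417 | compute2: res becomes 12; next ((res - b) == (b - -6)) evaluates to false; next acc becomes 0; next acc becomes 70; next at k=2:; next acc becomes 140; next at k=3:; next acc becomes 210; next at k=4:; next acc becomes 280; next at k=5:; next acc becomes 350; next at k=6:; next acc becomes 420; next acc becomes 417; next final value 417 — matching result 417.
Every one of the 432 inputs gives matching results.
verdict: equivalent


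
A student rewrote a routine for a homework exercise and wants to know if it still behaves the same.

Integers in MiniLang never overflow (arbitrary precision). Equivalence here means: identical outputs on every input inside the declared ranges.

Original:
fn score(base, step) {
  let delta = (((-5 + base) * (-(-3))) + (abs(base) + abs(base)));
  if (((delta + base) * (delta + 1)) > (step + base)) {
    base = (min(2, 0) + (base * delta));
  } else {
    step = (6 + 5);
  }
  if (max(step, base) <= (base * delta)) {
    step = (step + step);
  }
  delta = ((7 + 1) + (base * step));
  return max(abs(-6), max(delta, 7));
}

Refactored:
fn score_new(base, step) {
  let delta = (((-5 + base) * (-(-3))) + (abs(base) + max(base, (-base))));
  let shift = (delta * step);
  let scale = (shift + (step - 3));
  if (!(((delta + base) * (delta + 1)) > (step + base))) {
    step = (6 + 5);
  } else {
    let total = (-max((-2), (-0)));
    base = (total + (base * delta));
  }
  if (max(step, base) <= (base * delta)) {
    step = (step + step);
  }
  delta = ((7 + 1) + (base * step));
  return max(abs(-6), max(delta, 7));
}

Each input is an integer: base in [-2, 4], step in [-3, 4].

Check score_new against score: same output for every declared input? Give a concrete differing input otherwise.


This is a faithful refactor — statement counts differ; min/max/abs usage differs; arithmetic usage differs; constant usage differs; local variable names differ; boolean connective usage differs, but the computed results match everywhere.
Spot check at base=-2, step=0 — score: delta=-17, then (((delta + base) * (delta + 1)) > (step + base)) is true, then base=34, then (max(step, base) <= (base * delta)) is false, then delta=8, then returns 8. score_new: delta=-17, then shift=0, then scale=-3, then (!(((delta + base) * (delta + 1)) > (step + base))) is false, then total=0, then base=34, then (max(step, base) <= (base * delta)) is false, then delta=8, then returns 8. Both give 8.
Across all 56 domain points the two functions coincide.
verdict: equivalent
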